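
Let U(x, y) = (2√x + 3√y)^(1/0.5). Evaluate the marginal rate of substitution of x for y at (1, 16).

For CES with ρ = 0.5, MRS = (2/3)·√(y/x).
At (1, 16): MRS = 8/3.
So at (1, 16) the consumer would give up 8/3 units of y for one more unit of x.

MRS = 8/3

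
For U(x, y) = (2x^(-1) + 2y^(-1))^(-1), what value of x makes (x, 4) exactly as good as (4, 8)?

x = 8

U depends on (x, y) only through S = 2x^(-1) + 2y^(-1), so equal utility means equal S. At (4, 8): S = 0.75.
With y = 4: 2·4^(-1) = 0.5, so 2x^(-1) = 0.75 − 0.5 = 0.25, i.e. x^(-1) = 0.125.
Hence x = 1/0.125 = 8.
Check: U(8, 4) = 1.3333.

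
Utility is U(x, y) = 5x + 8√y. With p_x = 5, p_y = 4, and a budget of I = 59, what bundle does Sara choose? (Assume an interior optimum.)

x* = 11, y* = 1

MU_x = 5, MU_y = 8/(2√y).
MRS = 5 ÷ (8/(2√y)).
Tangency: set MRS = p_x/p_y = 5/4 = 1.25.
MRS depends only on y: 1.25·√y = 1.25 ⇒ √y = 1.25/1.25 = 1 ⇒ y* = 1.
From the budget, 5·x = 59 − 4·1 = 55, so x* = 11.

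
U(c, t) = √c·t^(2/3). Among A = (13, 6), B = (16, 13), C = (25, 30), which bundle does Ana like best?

Bundle C

Evaluate utility at each bundle:
U(A) = 11.905.
U(B) = 22.115.
U(C) = 48.274.
Highest utility is C, so C ≻ B ≻ A.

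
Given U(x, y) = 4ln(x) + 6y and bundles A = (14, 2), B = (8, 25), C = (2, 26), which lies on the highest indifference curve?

Bundle C

Evaluate utility at each bundle:
U(A) = 22.556.
U(B) = 158.318.
U(C) = 158.773.
Highest utility is C, so C ≻ B ≻ A.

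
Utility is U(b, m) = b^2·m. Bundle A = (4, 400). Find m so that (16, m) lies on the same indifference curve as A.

U(4, 400) = 6400.
Set U(16, m) = 6400 and solve.
With b = 16: 16^2 = 256, so m = 6400/256 = 25.
Check: U(16, 25) = 6400.

m = 25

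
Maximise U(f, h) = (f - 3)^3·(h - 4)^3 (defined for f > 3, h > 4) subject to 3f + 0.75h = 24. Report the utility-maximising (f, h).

f* = 5, h* = 12

MU_f = 3·(f−3)^2·(h−4)^3, MU_h = 3·(f−3)^3·(h−4)^2.
MRS = (h−4)/(f−3).
Tangency: set MRS = p_f/p_h = 3/0.75 = 4.
So (h − 4)/(f − 3) = 4, i.e. (h − 4) = 4·(f − 3).
Rewrite the budget in excess-of-subsistence terms: 3·(f − 3) + 0.75·(h − 4) = 24 − 3·3 − 0.75·4 = 12.
Substituting, 6·(f − 3) = 12, so f − 3 = 2 and f* = 5.
Then h − 4 = 4·2 = 8, so h* = 12.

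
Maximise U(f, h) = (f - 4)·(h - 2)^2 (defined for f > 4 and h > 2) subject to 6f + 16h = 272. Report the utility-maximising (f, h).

f* = 16, h* = 11

MU_f = (h−2)^2, MU_h = 2·(f−4)·(h−2).
MRS = (1/2)·(h−2)/(f−4).
Tangency: set MRS = p_f/p_h = 6/16 = 0.375.
So (1/2)·(h − 2)/(f − 4) = 0.375, i.e. (h − 2) = 0.75·(f − 4).
Rewrite the budget in excess-of-subsistence terms: 6·(f − 4) + 16·(h − 2) = 272 − 6·4 − 16·2 = 216.
Substituting, 18·(f − 4) = 216, so f − 4 = 12 and f* = 16.
Then h − 2 = 0.75·12 = 9, so h* = 11.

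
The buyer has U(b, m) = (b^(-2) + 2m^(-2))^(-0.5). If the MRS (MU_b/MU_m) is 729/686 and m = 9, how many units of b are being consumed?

b = 7

For CES with ρ = -2, MRS = (1/2)·(m/b)^3.
Setting (1/2)·(9/b)^3 = 729/686 gives (9/b)^3 = 729/343, so 9/b = 9/7 and b = 7.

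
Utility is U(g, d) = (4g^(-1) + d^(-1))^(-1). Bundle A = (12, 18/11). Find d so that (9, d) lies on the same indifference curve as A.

d = 2

U depends on (g, d) only through S = 4g^(-1) + d^(-1), so equal utility means equal S. At (12, 18/11): S = 17/18.
With g = 9: 4·9^(-1) = 4/9, so d^(-1) = 17/18 − 4/9 = 0.5.
Hence d = 1/0.5 = 2.
Check: U(9, 2) = 1.0588.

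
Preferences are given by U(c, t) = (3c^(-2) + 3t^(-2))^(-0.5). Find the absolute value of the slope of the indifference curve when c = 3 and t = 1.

For CES with ρ = -2, MRS = (t/c)^3.
At (3, 1): MRS = 1/27.
The indifference curve has slope −1/27 at this bundle.

MRS = 1/27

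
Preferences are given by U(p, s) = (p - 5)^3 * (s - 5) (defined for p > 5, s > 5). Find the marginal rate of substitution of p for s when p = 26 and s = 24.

MU_p = 3·(p−5)^2·(s−5), MU_s = (p−5)^3.
MRS = (3/1)·(s−5)/(p−5).
At (26, 24): MRS = 19/7.
The indifference curve has slope −19/7 at this bundle.

MRS = 19/7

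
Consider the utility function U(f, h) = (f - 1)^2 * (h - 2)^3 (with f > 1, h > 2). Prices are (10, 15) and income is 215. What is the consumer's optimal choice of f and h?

f* = 8, h* = 9

MU_f = 2·(f−1)·(h−2)^3, MU_h = 3·(f−1)^2·(h−2)^2.
MRS = (2/3)·(h−2)/(f−1).
Tangency: set MRS = p_f/p_h = 10/15 = 2/3.
So (2/3)·(h − 2)/(f − 1) = 2/3, i.e. (h − 2) = (f − 1).
Rewrite the budget in excess-of-subsistence terms: 10·(f − 1) + 15·(h − 2) = 215 − 10·1 − 15·2 = 175.
Substituting, 25·(f − 1) = 175, so f − 1 = 7 and f* = 8.
Then h − 2 = 7, so h* = 9.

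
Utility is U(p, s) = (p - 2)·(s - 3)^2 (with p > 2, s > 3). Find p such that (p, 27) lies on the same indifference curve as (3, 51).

p = 6

U(3, 51) = 2304.
Set U(p, 27) = 2304 and solve.
With s = 27: (27 − 3)^2 = 576, so (p − 2) = 2304/576 = 4.
So p = 2 + 4 = 6.
Check: U(6, 27) = 2304.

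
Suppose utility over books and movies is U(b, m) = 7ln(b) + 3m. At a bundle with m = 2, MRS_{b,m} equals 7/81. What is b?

b = 27

MU_b = 7/b, MU_m = 3.
MRS = 7/b ÷ 3.
MRS depends only on b: (7/3)/b = 7/81 ⇒ b = (7/3)/(7/81) = 27.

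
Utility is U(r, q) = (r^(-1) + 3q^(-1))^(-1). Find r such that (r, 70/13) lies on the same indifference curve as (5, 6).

r = 7

U depends on (r, q) only through S = r^(-1) + 3q^(-1), so equal utility means equal S. At (5, 6): S = 0.7.
With q = 70/13: 3·(70/13)^(-1) = 39/70, so r^(-1) = 0.7 − 39/70 = 1/7.
Hence r = 1/(1/7) = 7.
Check: U(7, 70/13) = 1.4286.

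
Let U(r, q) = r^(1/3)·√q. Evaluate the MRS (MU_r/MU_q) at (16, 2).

MRS = 1/12

MU_r = 1/3·r^(-2/3)·√q and MU_q = 0.5·r^(1/3)·q^(-0.5).
MRS = MU_r/MU_q = (2/3)·q/r.
At (16, 2): MRS = 1/12.
So at (16, 2) the consumer would give up 1/12 units of q for one more unit of r.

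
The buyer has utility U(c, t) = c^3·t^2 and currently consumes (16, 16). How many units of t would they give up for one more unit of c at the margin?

MU_c = 3·c^2·t^2 and MU_t = 2·c^3·t.
MRS = MU_c/MU_t = (3/2)·t/c.
At (16, 16): MRS = 1.5.
That is, one extra unit of c is worth 1.5 units of t at the margin.

MRS = 1.5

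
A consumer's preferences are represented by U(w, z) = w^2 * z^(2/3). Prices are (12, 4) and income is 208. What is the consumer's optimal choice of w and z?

MU_w = 2·w·z^(2/3) and MU_z = 2/3·w^2·z^(-1/3).
MRS = MU_w/MU_z = (3)·z/w.
Tangency: set MRS = p_w/p_z = 12/4 = 3.
So (3)·z/w = 3, i.e. z = w.
Substitute into the budget 12·w + 4·z = 208: 16·w = 208, so w* = 13.
Then z* = 13.

w* = 13, z* = 13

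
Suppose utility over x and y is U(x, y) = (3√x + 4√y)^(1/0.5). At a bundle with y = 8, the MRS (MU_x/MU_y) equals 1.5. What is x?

x = 2

For CES with ρ = 0.5, MRS = (3/4)·√(y/x).
Setting (3/4)·√(8/x) = 1.5 gives √(8/x) = 2, so 8/x = 4 and x = 2.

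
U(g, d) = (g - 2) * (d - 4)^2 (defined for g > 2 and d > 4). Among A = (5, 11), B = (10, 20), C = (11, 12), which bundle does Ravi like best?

Bundle B

Evaluate utility at each bundle:
U(A) = 147.
U(B) = 2048.
U(C) = 576.
Highest utility is B, so B ≻ C ≻ A.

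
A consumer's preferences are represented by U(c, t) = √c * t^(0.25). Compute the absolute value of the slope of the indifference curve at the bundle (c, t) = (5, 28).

MU_c = 0.5·c^(-0.5)·t^(0.25) and MU_t = 0.25·√c·t^(-0.75).
MRS = MU_c/MU_t = (2)·t/c.
At (5, 28): MRS = 11.2.
So at (5, 28) the consumer would give up 11.2 units of t for one more unit of c.

MRS = 11.2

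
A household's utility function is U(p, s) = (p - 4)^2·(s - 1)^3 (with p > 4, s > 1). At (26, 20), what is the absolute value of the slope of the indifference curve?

MRS = 19/33

MU_p = 2·(p−4)·(s−1)^3, MU_s = 3·(p−4)^2·(s−1)^2.
MRS = (2/3)·(s−1)/(p−4).
At (26, 20): MRS = 19/33.
So at (26, 20) the consumer would give up 19/33 units of s for one more unit of p.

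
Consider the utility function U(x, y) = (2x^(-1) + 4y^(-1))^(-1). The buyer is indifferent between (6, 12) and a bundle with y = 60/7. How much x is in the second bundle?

U depends on (x, y) only through S = 2x^(-1) + 4y^(-1), so equal utility means equal S. At (6, 12): S = 2/3.
With y = 60/7: 4·(60/7)^(-1) = 7/15, so 2x^(-1) = 2/3 − 7/15 = 0.2, i.e. x^(-1) = 0.1.
Hence x = 1/0.1 = 10.
Check: U(10, 60/7) = 1.5.

x = 10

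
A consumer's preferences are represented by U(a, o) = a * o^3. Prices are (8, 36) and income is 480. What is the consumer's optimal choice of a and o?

MU_a = o^3 and MU_o = 3·a·o^2.
MRS = MU_a/MU_o = (1/3)·o/a.
Tangency: set MRS = p_a/p_o = 8/36 = 2/9.
So (1/3)·o/a = 2/9, i.e. o = (2/3)·a.
Substitute into the budget 8·a + 36·o = 480: 32·a = 480, so a* = 15.
Then o* = (2/3)·15 = 10.

a* = 15, o* = 10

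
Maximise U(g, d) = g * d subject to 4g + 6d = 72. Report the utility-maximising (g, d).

MU_g = d and MU_d = g.
MRS = MU_g/MU_d = d/g.
Tangency: set MRS = p_g/p_d = 4/6 = 2/3.
So d/g = 2/3, i.e. d = (2/3)·g.
Substitute into the budget 4·g + 6·d = 72: 8·g = 72, so g* = 9.
Then d* = (2/3)·9 = 6.

g* = 9, d* = 6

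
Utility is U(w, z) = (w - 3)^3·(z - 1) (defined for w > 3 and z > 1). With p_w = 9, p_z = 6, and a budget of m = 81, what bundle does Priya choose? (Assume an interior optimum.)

w* = 7, z* = 3

MU_w = 3·(w−3)^2·(z−1), MU_z = (w−3)^3.
MRS = (3/1)·(z−1)/(w−3).
Tangency: set MRS = p_w/p_z = 9/6 = 1.5.
So (3/1)·(z − 1)/(w − 3) = 1.5, i.e. (z − 1) = 0.5·(w − 3).
Rewrite the budget in excess-of-subsistence terms: 9·(w − 3) + 6·(z − 1) = 81 − 9·3 − 6·1 = 48.
Substituting, 12·(w − 3) = 48, so w − 3 = 4 and w* = 7.
Then z − 1 = 0.5·4 = 2, so z* = 3.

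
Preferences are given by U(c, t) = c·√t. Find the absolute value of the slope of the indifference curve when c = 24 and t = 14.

MU_c = √t and MU_t = 0.5·c·t^(-0.5).
MRS = MU_c/MU_t = (2)·t/c.
At (24, 14): MRS = 7/6.
That is, one extra unit of c is worth 7/6 units of t at the margin.

MRS = 7/6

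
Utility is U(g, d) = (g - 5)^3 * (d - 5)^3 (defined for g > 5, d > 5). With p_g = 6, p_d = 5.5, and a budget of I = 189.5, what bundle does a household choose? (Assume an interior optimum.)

MU_g = 3·(g−5)^2·(d−5)^3, MU_d = 3·(g−5)^3·(d−5)^2.
MRS = (d−5)/(g−5).
Tangency: set MRS = p_g/p_d = 6/5.5 = 12/11.
So (d − 5)/(g − 5) = 12/11, i.e. (d − 5) = (12/11)·(g − 5).
Rewrite the budget in excess-of-subsistence terms: 6·(g − 5) + 5.5·(d − 5) = 189.5 − 6·5 − 5.5·5 = 132.
Substituting, 12·(g − 5) = 132, so g − 5 = 11 and g* = 16.
Then d − 5 = (12/11)·11 = 12, so d* = 17.

g* = 16, d* = 17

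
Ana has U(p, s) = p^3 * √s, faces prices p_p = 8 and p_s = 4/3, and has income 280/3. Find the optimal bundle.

MU_p = 3·p^2·√s and MU_s = 0.5·p^3·s^(-0.5).
MRS = MU_p/MU_s = (6)·s/p.
Tangency: set MRS = p_p/p_s = 8/(4/3) = 6.
So (6)·s/p = 6, i.e. s = p.
Substitute into the budget 8·p + (4/3)·s = 280/3: (28/3)·p = 280/3, so p* = 10.
Then s* = 10.

p* = 10, s* = 10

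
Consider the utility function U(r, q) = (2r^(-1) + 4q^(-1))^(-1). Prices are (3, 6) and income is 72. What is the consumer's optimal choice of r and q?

For CES with ρ = -1, MRS = (2/4)·(q/r)^2.
Tangency: set MRS = p_r/p_q = 3/6 = 0.5.
So (q/r)^2 = 1; taking the square root, q/r = 1, i.e. q = r.
Substitute into the budget 3·r + 6·q = 72: 9·r = 72, so r* = 8 and q* = 8.

r* = 8, q* = 8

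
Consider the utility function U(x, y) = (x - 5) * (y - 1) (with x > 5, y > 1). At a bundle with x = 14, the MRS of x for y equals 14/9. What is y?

MU_x = (y−1), MU_y = (x−5).
MRS = (y−1)/(x−5).
Substitute x = 14: MRS = (y − 1)/9. Setting this equal to 14/9 gives y − 1 = (14/9)·9 = 14, so y = 15.

y = 15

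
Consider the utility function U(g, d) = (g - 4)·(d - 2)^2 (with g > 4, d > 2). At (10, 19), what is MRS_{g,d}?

MU_g = (d−2)^2, MU_d = 2·(g−4)·(d−2).
MRS = (1/2)·(d−2)/(g−4).
At (10, 19): MRS = 17/12.
The indifference curve has slope −17/12 at this bundle.

MRS = 17/12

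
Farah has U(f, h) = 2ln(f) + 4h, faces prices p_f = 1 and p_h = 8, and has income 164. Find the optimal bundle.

f* = 4, h* = 20

MU_f = 2/f, MU_h = 4.
MRS = 2/f ÷ 4.
Tangency: set MRS = p_f/p_h = 1/8 = 0.125.
MRS depends only on f: 0.5/f = 0.125 ⇒ f* = 0.5/0.125 = 4.
From the budget, 8·h = 164 − 1·4 = 160, so h* = 20.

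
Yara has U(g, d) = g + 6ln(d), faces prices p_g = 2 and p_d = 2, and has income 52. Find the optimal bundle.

g* = 20, d* = 6

MU_g = 1, MU_d = 6/d.
MRS = 1 ÷ (6/d).
Tangency: set MRS = p_g/p_d = 2/2 = 1.
MRS depends only on d: (1/6)·d = 1 ⇒ d* = 1/(1/6) = 6.
From the budget, 2·g = 52 − 2·6 = 40, so g* = 20.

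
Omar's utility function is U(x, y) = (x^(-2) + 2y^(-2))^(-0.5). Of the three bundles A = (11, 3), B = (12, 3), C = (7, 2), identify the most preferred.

Bundle B

Evaluate utility at each bundle:
U(A) = 2.083.
U(B) = 2.089.
U(C) = 1.386.
Highest utility is B, so B ≻ A ≻ C.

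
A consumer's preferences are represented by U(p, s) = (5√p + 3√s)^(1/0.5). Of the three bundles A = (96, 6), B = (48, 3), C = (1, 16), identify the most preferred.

Bundle A

Evaluate utility at each bundle:
U(A) = 3174.000.
U(B) = 1587.000.
U(C) = 289.000.
Highest utility is A, so A ≻ B ≻ C.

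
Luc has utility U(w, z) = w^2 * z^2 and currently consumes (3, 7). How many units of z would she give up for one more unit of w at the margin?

MRS = 7/3

MU_w = 2·w·z^2 and MU_z = 2·w^2·z.
MRS = MU_w/MU_z = z/w.
At (3, 7): MRS = 7/3.
That is, one extra unit of w is worth 7/3 units of z at the margin.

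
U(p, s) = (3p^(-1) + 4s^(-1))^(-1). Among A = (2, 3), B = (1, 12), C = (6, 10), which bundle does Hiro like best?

Bundle C

Evaluate utility at each bundle:
U(A) = 0.353.
U(B) = 0.300.
U(C) = 1.111.
Highest utility is C, so C ≻ A ≻ B.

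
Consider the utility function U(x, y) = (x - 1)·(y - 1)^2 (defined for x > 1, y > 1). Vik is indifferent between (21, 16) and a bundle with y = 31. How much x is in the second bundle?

U(21, 16) = 4500.
Set U(x, 31) = 4500 and solve.
With y = 31: (31 − 1)^2 = 900, so (x − 1) = 4500/900 = 5.
So x = 1 + 5 = 6.
Check: U(6, 31) = 4500.

x = 6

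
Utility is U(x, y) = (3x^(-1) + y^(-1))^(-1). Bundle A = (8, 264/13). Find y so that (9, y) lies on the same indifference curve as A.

U depends on (x, y) only through S = 3x^(-1) + y^(-1), so equal utility means equal S. At (8, 264/13): S = 14/33.
With x = 9: 3·9^(-1) = 1/3, so y^(-1) = 14/33 − 1/3 = 1/11.
Hence y = 1/(1/11) = 11.
Check: U(9, 11) = 2.3571.

y = 11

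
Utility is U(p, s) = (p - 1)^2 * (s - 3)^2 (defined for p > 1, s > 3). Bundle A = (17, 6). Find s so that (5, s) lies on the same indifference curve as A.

U(17, 6) = 2304.
Set U(5, s) = 2304 and solve.
With p = 5: (5 − 1)^2 = 16, so (s − 3)^2 = 2304/16 = 144.
Taking the square root (with s > 3): s − 3 = 12, so s = 15.
Check: U(5, 15) = 2304.

s = 15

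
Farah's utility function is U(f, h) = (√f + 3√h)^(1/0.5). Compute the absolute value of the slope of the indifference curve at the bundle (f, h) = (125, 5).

MRS = 1/15

For CES with ρ = 0.5, MRS = (1/3)·√(h/f).
At (125, 5): MRS = 1/15.
So at (125, 5) the consumer would give up 1/15 units of h for one more unit of f.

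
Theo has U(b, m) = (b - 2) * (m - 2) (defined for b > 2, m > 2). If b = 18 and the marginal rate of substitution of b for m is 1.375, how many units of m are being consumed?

MU_b = (m−2), MU_m = (b−2).
MRS = (m−2)/(b−2).
Substitute b = 18: MRS = (m − 2)/16. Setting this equal to 1.375 gives m − 2 = 1.375·16 = 22, so m = 24.

m = 24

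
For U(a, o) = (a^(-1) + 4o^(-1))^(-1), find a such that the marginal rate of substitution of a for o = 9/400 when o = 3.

For CES with ρ = -1, MRS = (1/4)·(o/a)^2.
Setting (1/4)·(3/a)^2 = 9/400 gives (3/a)^2 = 9/100, so 3/a = 0.3 and a = 10.

a = 10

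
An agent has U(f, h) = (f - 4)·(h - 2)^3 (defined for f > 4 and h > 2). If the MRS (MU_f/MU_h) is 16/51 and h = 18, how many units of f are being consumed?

f = 21

MU_f = (h−2)^3, MU_h = 3·(f−4)·(h−2)^2.
MRS = (1/3)·(h−2)/(f−4).
Substitute h = 18: MRS = (16/3)/(f − 4). Setting this equal to 16/51 gives f − 4 = (16/3)/(16/51) = 17, so f = 21.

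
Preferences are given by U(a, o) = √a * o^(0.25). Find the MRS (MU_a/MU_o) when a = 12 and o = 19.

MRS = 19/6

MU_a = 0.5·a^(-0.5)·o^(0.25) and MU_o = 0.25·√a·o^(-0.75).
MRS = MU_a/MU_o = (2)·o/a.
At (12, 19): MRS = 19/6.
That is, one extra unit of a is worth 19/6 units of o at the margin.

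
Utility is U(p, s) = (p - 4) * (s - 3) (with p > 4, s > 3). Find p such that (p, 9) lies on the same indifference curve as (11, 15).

U(11, 15) = 84.
Set U(p, 9) = 84 and solve.
With s = 9: (9 − 3) = 6, so (p − 4) = 84/6 = 14.
So p = 4 + 14 = 18.
Check: U(18, 9) = 84.

p = 18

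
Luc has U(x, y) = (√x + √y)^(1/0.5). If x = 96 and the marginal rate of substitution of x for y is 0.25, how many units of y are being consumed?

y = 6

For CES with ρ = 0.5, MRS = √(y/x).
Setting √(y/96) = 0.25 gives y/96 = 1/16 and y = 6.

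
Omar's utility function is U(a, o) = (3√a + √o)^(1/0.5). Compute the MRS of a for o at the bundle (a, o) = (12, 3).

MRS = 1.5

For CES with ρ = 0.5, MRS = (3/1)·√(o/a).
At (12, 3): MRS = 1.5.
The indifference curve has slope −1.5 at this bundle.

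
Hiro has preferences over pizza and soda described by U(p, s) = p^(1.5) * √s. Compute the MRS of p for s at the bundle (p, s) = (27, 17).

MU_p = 1.5·√p·√s and MU_s = 0.5·p^(1.5)·s^(-0.5).
MRS = MU_p/MU_s = (3)·s/p.
At (27, 17): MRS = 17/9.
So at (27, 17) the consumer would give up 17/9 units of s for one more unit of p.

MRS = 17/9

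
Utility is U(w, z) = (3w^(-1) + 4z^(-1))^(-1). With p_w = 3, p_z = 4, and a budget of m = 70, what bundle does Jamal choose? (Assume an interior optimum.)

For CES with ρ = -1, MRS = (3/4)·(z/w)^2.
Tangency: set MRS = p_w/p_z = 3/4 = 0.75.
So (z/w)^2 = 1; taking the square root, z/w = 1, i.e. z = w.
Substitute into the budget 3·w + 4·z = 70: 7·w = 70, so w* = 10 and z* = 10.

w* = 10, z* = 10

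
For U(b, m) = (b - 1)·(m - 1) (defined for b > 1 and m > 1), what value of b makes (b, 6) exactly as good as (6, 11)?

U(6, 11) = 50.
Set U(b, 6) = 50 and solve.
With m = 6: (6 − 1) = 5, so (b − 1) = 50/5 = 10.
So b = 1 + 10 = 11.
Check: U(11, 6) = 50.

b = 11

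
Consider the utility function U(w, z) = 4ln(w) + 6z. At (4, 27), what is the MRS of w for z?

MRS = 1/6

MU_w = 4/w, MU_z = 6.
MRS = 4/w ÷ 6.
At (4, 27): MRS = 1/6.
So at (4, 27) the consumer would give up 1/6 units of z for one more unit of w.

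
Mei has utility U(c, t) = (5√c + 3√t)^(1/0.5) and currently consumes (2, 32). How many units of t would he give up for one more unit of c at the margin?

MRS = 20/3

For CES with ρ = 0.5, MRS = (5/3)·√(t/c).
At (2, 32): MRS = 20/3.
That is, one extra unit of c is worth 20/3 units of t at the margin.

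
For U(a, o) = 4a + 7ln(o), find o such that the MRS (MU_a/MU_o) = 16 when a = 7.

o = 28

MU_a = 4, MU_o = 7/o.
MRS = 4 ÷ (7/o).
MRS depends only on o: (4/7)·o = 16 ⇒ o = 16/(4/7) = 28.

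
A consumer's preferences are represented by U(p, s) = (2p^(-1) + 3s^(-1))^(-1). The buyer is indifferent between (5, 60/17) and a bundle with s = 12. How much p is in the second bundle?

U depends on (p, s) only through S = 2p^(-1) + 3s^(-1), so equal utility means equal S. At (5, 60/17): S = 1.25.
With s = 12: 3·12^(-1) = 0.25, so 2p^(-1) = 1.25 − 0.25 = 1, i.e. p^(-1) = 0.5.
Hence p = 1/0.5 = 2.
Check: U(2, 12) = 0.8.

p = 2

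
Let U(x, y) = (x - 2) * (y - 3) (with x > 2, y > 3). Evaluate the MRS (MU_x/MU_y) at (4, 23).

MU_x = (y−3), MU_y = (x−2).
MRS = (y−3)/(x−2).
At (4, 23): MRS = 10.
So at (4, 23) the consumer would give up 10 units of y for one more unit of x.

MRS = 10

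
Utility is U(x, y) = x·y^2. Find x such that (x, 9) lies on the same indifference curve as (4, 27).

U(4, 27) = 2916.
Set U(x, 9) = 2916 and solve.
With y = 9: 9^2 = 81, so x = 2916/81 = 36.
Check: U(36, 9) = 2916.

x = 36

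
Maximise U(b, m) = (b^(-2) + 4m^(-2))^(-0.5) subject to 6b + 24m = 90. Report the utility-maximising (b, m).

For CES with ρ = -2, MRS = (1/4)·(m/b)^3.
Tangency: set MRS = p_b/p_m = 6/24 = 0.25.
So (m/b)^3 = 1; taking the cube root, m/b = 1, i.e. m = b.
Substitute into the budget 6·b + 24·m = 90: 30·b = 90, so b* = 3 and m* = 3.

b* = 3, m* = 3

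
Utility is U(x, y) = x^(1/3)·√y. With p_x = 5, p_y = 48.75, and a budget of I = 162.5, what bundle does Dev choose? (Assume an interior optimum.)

MU_x = 1/3·x^(-2/3)·√y and MU_y = 0.5·x^(1/3)·y^(-0.5).
MRS = MU_x/MU_y = (2/3)·y/x.
Tangency: set MRS = p_x/p_y = 5/48.75 = 4/39.
So (2/3)·y/x = 4/39, i.e. y = (2/13)·x.
Substitute into the budget 5·x + 48.75·y = 162.5: 12.5·x = 162.5, so x* = 13.
Then y* = (2/13)·13 = 2.

x* = 13, y* = 2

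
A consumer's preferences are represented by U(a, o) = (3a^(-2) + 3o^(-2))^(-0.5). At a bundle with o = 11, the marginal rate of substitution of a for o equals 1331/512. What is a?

For CES with ρ = -2, MRS = (o/a)^3.
Setting (11/a)^3 = 1331/512 gives 11/a = 1.375 and a = 8.

a = 8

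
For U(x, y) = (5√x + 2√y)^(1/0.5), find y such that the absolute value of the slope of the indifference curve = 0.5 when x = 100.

For CES with ρ = 0.5, MRS = (5/2)·√(y/x).
Setting (5/2)·√(y/100) = 0.5 gives √(y/100) = 0.2, so y/100 = 1/25 and y = 4.

y = 4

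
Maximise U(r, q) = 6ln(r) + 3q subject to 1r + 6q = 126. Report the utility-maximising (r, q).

r* = 12, q* = 19

MU_r = 6/r, MU_q = 3.
MRS = 6/r ÷ 3.
Tangency: set MRS = p_r/p_q = 1/6.
MRS depends only on r: 2/r = 1/6 ⇒ r* = 2/(1/6) = 12.
From the budget, 6·q = 126 − 1·12 = 114, so q* = 19.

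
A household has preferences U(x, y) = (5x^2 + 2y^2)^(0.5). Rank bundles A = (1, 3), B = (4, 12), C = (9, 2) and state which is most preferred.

Evaluate utility at each bundle:
U(A) = 4.796.
U(B) = 19.183.
U(C) = 20.322.
Highest utility is C, so C ≻ B ≻ A.

Bundle C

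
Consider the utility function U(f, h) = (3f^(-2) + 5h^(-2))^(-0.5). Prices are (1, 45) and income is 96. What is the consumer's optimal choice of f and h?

For CES with ρ = -2, MRS = (3/5)·(h/f)^3.
Tangency: set MRS = p_f/p_h = 1/45.
So (h/f)^3 = 1/27; taking the cube root, h/f = 1/3, i.e. h = (1/3)·f.
Substitute into the budget 1·f + 45·h = 96: 16·f = 96, so f* = 6 and h* = (1/3)·6 = 2.

f* = 6, h* = 2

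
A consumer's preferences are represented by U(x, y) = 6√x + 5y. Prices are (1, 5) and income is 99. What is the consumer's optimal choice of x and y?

MU_x = 6/(2√x), MU_y = 5.
MRS = 6/(2√x) ÷ 5.
Tangency: set MRS = p_x/p_y = 1/5 = 0.2.
MRS depends only on x: 0.6/√x = 0.2 ⇒ √x = 0.6/0.2 = 3 ⇒ x* = 9.
From the budget, 5·y = 99 − 1·9 = 90, so y* = 18.

x* = 9, y* = 18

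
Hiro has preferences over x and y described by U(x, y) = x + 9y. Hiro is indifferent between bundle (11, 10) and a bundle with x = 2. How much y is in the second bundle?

y = 11

U(11, 10) = 101.
Set U(2, y) = 101 and solve.
2 + 9y = 101 ⇒ 9y = 99 ⇒ y = 11.
Check: U(2, 11) = 101.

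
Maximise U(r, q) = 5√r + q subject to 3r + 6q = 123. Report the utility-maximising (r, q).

MU_r = 5/(2√r), MU_q = 1.
MRS = 5/(2√r) ÷ 1.
Tangency: set MRS = p_r/p_q = 3/6 = 0.5.
MRS depends only on r: 2.5/√r = 0.5 ⇒ √r = 2.5/0.5 = 5 ⇒ r* = 25.
From the budget, 6·q = 123 − 3·25 = 48, so q* = 8.

r* = 25, q* = 8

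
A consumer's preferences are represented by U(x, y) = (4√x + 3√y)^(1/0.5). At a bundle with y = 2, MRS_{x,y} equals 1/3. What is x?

For CES with ρ = 0.5, MRS = (4/3)·√(y/x).
Setting (4/3)·√(2/x) = 1/3 gives √(2/x) = 0.25, so 2/x = 1/16 and x = 32.

x = 32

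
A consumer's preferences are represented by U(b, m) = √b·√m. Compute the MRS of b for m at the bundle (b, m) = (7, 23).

MU_b = 0.5·b^(-0.5)·√m and MU_m = 0.5·√b·m^(-0.5).
MRS = MU_b/MU_m = m/b.
At (7, 23): MRS = 23/7.
That is, one extra unit of b is worth 23/7 units of m at the margin.

MRS = 23/7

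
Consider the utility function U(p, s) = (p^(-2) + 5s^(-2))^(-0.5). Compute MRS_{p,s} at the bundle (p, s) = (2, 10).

For CES with ρ = -2, MRS = (1/5)·(s/p)^3.
At (2, 10): MRS = 25.
That is, one extra unit of p is worth 25 units of s at the margin.

MRS = 25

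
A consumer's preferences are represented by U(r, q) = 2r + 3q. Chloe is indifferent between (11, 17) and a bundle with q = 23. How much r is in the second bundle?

r = 2

U(11, 17) = 73.
Set U(r, 23) = 73 and solve.
2r + 3·23 = 73 ⇒ 2r = 4 ⇒ r = 2.
Check: U(2, 23) = 73.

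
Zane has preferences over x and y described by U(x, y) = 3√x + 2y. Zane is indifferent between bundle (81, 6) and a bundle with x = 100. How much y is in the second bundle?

y = 4.5

U(81, 6) = 39.
Set U(100, y) = 39 and solve.
With x = 100: √100 = 10, so 2y = 39 − 3·10 = 9 and y = 4.5.
Check: U(100, 4.5) = 39.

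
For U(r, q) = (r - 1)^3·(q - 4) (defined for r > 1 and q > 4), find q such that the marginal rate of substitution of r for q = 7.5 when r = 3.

MU_r = 3·(r−1)^2·(q−4), MU_q = (r−1)^3.
MRS = (3/1)·(q−4)/(r−1).
Substitute r = 3: MRS = (q − 4)/(2/3). Setting this equal to 7.5 gives q − 4 = 7.5·(2/3) = 5, so q = 9.

q = 9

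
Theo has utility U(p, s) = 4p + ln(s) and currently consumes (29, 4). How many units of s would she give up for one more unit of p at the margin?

MU_p = 4, MU_s = 1/s.
MRS = 4 ÷ (1/s).
At (29, 4): MRS = 16.
So at (29, 4) the consumer would give up 16 units of s for one more unit of p.

MRS = 16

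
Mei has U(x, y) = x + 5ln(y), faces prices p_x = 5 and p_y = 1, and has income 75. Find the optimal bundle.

x* = 10, y* = 25

MU_x = 1, MU_y = 5/y.
MRS = 1 ÷ (5/y).
Tangency: set MRS = p_x/p_y = 5/1 = 5.
MRS depends only on y: 0.2·y = 5 ⇒ y* = 5/0.2 = 25.
From the budget, 5·x = 75 − 1·25 = 50, so x* = 10.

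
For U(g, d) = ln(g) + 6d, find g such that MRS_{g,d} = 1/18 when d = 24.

MU_g = 1/g, MU_d = 6.
MRS = 1/g ÷ 6.
MRS depends only on g: (1/6)/g = 1/18 ⇒ g = (1/6)/(1/18) = 3.

g = 3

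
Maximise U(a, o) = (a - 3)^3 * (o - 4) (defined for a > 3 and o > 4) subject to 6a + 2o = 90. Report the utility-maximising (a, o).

a* = 11, o* = 12

MU_a = 3·(a−3)^2·(o−4), MU_o = (a−3)^3.
MRS = (3/1)·(o−4)/(a−3).
Tangency: set MRS = p_a/p_o = 6/2 = 3.
So (3/1)·(o − 4)/(a − 3) = 3, i.e. (o − 4) = (a − 3).
Rewrite the budget in excess-of-subsistence terms: 6·(a − 3) + 2·(o − 4) = 90 − 6·3 − 2·4 = 64.
Substituting, 8·(a − 3) = 64, so a − 3 = 8 and a* = 11.
Then o − 4 = 8, so o* = 12.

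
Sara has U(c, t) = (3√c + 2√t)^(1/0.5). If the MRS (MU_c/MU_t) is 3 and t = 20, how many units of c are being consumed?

For CES with ρ = 0.5, MRS = (3/2)·√(t/c).
Setting (3/2)·√(20/c) = 3 gives √(20/c) = 2, so 20/c = 4 and c = 5.

c = 5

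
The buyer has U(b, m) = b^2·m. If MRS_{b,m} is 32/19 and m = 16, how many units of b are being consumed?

MU_b = 2·b·m and MU_m = b^2.
MRS = MU_b/MU_m = (2/1)·m/b.
Substitute m = 16: MRS = 32/b. Setting 32/b = 32/19 gives b = 32/(32/19) = 19.

b = 19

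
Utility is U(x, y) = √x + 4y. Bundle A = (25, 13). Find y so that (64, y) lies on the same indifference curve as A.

y = 12.25

U(25, 13) = 57.
Set U(64, y) = 57 and solve.
With x = 64: √64 = 8, so 4y = 57 − 8 = 49 and y = 12.25.
Check: U(64, 12.25) = 57.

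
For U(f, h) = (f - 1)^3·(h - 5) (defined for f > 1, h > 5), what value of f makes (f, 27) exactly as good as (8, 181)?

f = 15

U(8, 181) = 60368.
Set U(f, 27) = 60368 and solve.
With h = 27: (27 − 5) = 22, so (f − 1)^3 = 60368/22 = 2744.
Taking the cube root (with f > 1): f − 1 = 14, so f = 15.
Check: U(15, 27) = 60368.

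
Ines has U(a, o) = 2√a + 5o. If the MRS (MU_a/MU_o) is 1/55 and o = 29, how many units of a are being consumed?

a = 121

MU_a = 2/(2√a), MU_o = 5.
MRS = 2/(2√a) ÷ 5.
MRS depends only on a: 0.2/√a = 1/55 ⇒ √a = 0.2/(1/55) = 11 ⇒ a = 121.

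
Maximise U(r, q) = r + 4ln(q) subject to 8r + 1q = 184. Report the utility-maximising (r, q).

MU_r = 1, MU_q = 4/q.
MRS = 1 ÷ (4/q).
Tangency: set MRS = p_r/p_q = 8/1 = 8.
MRS depends only on q: 0.25·q = 8 ⇒ q* = 8/0.25 = 32.
From the budget, 8·r = 184 − 1·32 = 152, so r* = 19.

r* = 19, q* = 32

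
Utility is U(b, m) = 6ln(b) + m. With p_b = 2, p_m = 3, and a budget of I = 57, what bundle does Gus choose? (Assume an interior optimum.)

b* = 9, m* = 13

MU_b = 6/b, MU_m = 1.
MRS = 6/b ÷ 1.
Tangency: set MRS = p_b/p_m = 2/3.
MRS depends only on b: 6/b = 2/3 ⇒ b* = 6/(2/3) = 9.
From the budget, 3·m = 57 − 2·9 = 39, so m* = 13.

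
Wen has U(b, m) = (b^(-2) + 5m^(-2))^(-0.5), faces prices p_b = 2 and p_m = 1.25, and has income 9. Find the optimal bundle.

For CES with ρ = -2, MRS = (1/5)·(m/b)^3.
Tangency: set MRS = p_b/p_m = 2/1.25 = 1.6.
So (m/b)^3 = 8; taking the cube root, m/b = 2, i.e. m = 2·b.
Substitute into the budget 2·b + 1.25·m = 9: 4.5·b = 9, so b* = 2 and m* = 2·2 = 4.

b* = 2, m* = 4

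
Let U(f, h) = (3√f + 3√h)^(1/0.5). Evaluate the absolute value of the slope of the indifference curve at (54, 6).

For CES with ρ = 0.5, MRS = √(h/f).
At (54, 6): MRS = 1/3.
So at (54, 6) the consumer would give up 1/3 units of h for one more unit of f.

MRS = 1/3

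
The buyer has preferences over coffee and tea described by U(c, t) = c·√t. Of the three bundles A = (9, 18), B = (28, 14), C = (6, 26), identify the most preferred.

Evaluate utility at each bundle:
U(A) = 38.184.
U(B) = 104.766.
U(C) = 30.594.
Highest utility is B, so B ≻ A ≻ C.

Bundle B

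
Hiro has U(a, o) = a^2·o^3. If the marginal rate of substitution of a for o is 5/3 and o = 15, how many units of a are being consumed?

MU_a = 2·a·o^3 and MU_o = 3·a^2·o^2.
MRS = MU_a/MU_o = (2/3)·o/a.
Substitute o = 15: MRS = 10/a. Setting 10/a = 5/3 gives a = 10/(5/3) = 6.

a = 6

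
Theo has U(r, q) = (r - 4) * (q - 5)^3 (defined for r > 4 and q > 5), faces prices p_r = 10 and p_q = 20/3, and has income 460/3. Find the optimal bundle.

MU_r = (q−5)^3, MU_q = 3·(r−4)·(q−5)^2.
MRS = (1/3)·(q−5)/(r−4).
Tangency: set MRS = p_r/p_q = 10/(20/3) = 1.5.
So (1/3)·(q − 5)/(r − 4) = 1.5, i.e. (q − 5) = 4.5·(r − 4).
Rewrite the budget in excess-of-subsistence terms: 10·(r − 4) + (20/3)·(q − 5) = 460/3 − 10·4 − (20/3)·5 = 80.
Substituting, 40·(r − 4) = 80, so r − 4 = 2 and r* = 6.
Then q − 5 = 4.5·2 = 9, so q* = 14.

r* = 6, q* = 14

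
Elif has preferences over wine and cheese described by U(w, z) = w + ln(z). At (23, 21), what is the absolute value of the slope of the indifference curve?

MRS = 21

MU_w = 1, MU_z = 1/z.
MRS = 1 ÷ (1/z).
At (23, 21): MRS = 21.
That is, one extra unit of w is worth 21 units of z at the margin.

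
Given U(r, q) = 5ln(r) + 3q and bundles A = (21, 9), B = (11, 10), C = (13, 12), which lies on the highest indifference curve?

Bundle C

Evaluate utility at each bundle:
U(A) = 42.223.
U(B) = 41.989.
U(C) = 48.825.
Highest utility is C, so C ≻ A ≻ B.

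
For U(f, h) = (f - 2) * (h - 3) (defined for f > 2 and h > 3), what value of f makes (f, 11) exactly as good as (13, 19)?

U(13, 19) = 176.
Set U(f, 11) = 176 and solve.
With h = 11: (11 − 3) = 8, so (f − 2) = 176/8 = 22.
So f = 2 + 22 = 24.
Check: U(24, 11) = 176.

f = 24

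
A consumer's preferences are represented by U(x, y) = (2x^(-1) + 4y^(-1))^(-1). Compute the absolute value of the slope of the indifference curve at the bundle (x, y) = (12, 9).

For CES with ρ = -1, MRS = (2/4)·(y/x)^2.
At (12, 9): MRS = 9/32.
That is, one extra unit of x is worth 9/32 units of y at the margin.

MRS = 9/32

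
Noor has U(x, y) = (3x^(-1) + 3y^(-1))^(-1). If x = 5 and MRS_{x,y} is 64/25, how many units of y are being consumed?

y = 8

For CES with ρ = -1, MRS = (y/x)^2.
Setting (y/5)^2 = 64/25 gives y/5 = 1.6 and y = 8.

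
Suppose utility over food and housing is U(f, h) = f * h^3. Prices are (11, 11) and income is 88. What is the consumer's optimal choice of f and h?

f* = 2, h* = 6

MU_f = h^3 and MU_h = 3·f·h^2.
MRS = MU_f/MU_h = (1/3)·h/f.
Tangency: set MRS = p_f/p_h = 11/11 = 1.
So (1/3)·h/f = 1, i.e. h = 3·f.
Substitute into the budget 11·f + 11·h = 88: 44·f = 88, so f* = 2.
Then h* = 3·2 = 6.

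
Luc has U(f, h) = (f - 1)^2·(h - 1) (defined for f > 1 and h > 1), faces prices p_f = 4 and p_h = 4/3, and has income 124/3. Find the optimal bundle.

MU_f = 2·(f−1)·(h−1), MU_h = (f−1)^2.
MRS = (2/1)·(h−1)/(f−1).
Tangency: set MRS = p_f/p_h = 4/(4/3) = 3.
So (2/1)·(h − 1)/(f − 1) = 3, i.e. (h − 1) = 1.5·(f − 1).
Rewrite the budget in excess-of-subsistence terms: 4·(f − 1) + (4/3)·(h − 1) = 124/3 − 4·1 − (4/3)·1 = 36.
Substituting, 6·(f − 1) = 36, so f − 1 = 6 and f* = 7.
Then h − 1 = 1.5·6 = 9, so h* = 10.

f* = 7, h* = 10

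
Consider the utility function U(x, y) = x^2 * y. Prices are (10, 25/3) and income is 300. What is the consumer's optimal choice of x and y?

MU_x = 2·x·y and MU_y = x^2.
MRS = MU_x/MU_y = (2/1)·y/x.
Tangency: set MRS = p_x/p_y = 10/(25/3) = 1.2.
So (2/1)·y/x = 1.2, i.e. y = 0.6·x.
Substitute into the budget 10·x + (25/3)·y = 300: 15·x = 300, so x* = 20.
Then y* = 0.6·20 = 12.

x* = 20, y* = 12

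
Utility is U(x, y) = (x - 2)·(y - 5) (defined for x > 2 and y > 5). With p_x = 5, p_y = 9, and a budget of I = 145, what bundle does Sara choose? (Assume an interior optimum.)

MU_x = (y−5), MU_y = (x−2).
MRS = (y−5)/(x−2).
Tangency: set MRS = p_x/p_y = 5/9.
So (y − 5)/(x − 2) = 5/9, i.e. (y − 5) = (5/9)·(x − 2).
Rewrite the budget in excess-of-subsistence terms: 5·(x − 2) + 9·(y − 5) = 145 − 5·2 − 9·5 = 90.
Substituting, 10·(x − 2) = 90, so x − 2 = 9 and x* = 11.
Then y − 5 = (5/9)·9 = 5, so y* = 10.

x* = 11, y* = 10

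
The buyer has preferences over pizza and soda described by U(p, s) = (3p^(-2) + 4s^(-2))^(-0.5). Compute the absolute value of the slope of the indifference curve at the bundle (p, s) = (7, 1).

For CES with ρ = -2, MRS = (3/4)·(s/p)^3.
At (7, 1): MRS = 3/1372.
That is, one extra unit of p is worth 3/1372 units of s at the margin.

MRS = 3/1372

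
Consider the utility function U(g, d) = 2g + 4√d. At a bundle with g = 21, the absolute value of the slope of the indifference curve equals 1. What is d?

MU_g = 2, MU_d = 4/(2√d).
MRS = 2 ÷ (4/(2√d)).
MRS depends only on d: √d = 1 ⇒ √d = 1 ⇒ d = 1.

d = 1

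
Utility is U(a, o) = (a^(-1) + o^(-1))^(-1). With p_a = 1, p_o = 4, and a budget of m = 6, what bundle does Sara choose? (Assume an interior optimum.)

For CES with ρ = -1, MRS = (o/a)^2.
Tangency: set MRS = p_a/p_o = 1/4 = 0.25.
So (o/a)^2 = 0.25; taking the square root, o/a = 0.5, i.e. o = 0.5·a.
Substitute into the budget 1·a + 4·o = 6: 3·a = 6, so a* = 2 and o* = 0.5·2 = 1.

a* = 2, o* = 1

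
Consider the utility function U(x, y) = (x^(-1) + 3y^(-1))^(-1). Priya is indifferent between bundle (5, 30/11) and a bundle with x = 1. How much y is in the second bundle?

y = 10

U depends on (x, y) only through S = x^(-1) + 3y^(-1), so equal utility means equal S. At (5, 30/11): S = 1.3.
With x = 1: 1^(-1) = 1, so 3y^(-1) = 1.3 − 1 = 0.3, i.e. y^(-1) = 0.1.
Hence y = 1/0.1 = 10.
Check: U(1, 10) = 0.7692.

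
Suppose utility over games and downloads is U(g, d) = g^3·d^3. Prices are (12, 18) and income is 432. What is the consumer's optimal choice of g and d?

g* = 18, d* = 12

MU_g = 3·g^2·d^3 and MU_d = 3·g^3·d^2.
MRS = MU_g/MU_d = d/g.
Tangency: set MRS = p_g/p_d = 12/18 = 2/3.
So d/g = 2/3, i.e. d = (2/3)·g.
Substitute into the budget 12·g + 18·d = 432: 24·g = 432, so g* = 18.
Then d* = (2/3)·18 = 12.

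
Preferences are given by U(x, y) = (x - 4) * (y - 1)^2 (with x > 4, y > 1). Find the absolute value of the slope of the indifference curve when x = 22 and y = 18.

MU_x = (y−1)^2, MU_y = 2·(x−4)·(y−1).
MRS = (1/2)·(y−1)/(x−4).
At (22, 18): MRS = 17/36.
That is, one extra unit of x is worth 17/36 units of y at the margin.

MRS = 17/36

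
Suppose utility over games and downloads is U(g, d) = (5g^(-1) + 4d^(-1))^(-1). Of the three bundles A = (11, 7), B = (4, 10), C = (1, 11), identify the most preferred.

Bundle A

Evaluate utility at each bundle:
U(A) = 0.975.
U(B) = 0.606.
U(C) = 0.186.
Highest utility is A, so A ≻ B ≻ C.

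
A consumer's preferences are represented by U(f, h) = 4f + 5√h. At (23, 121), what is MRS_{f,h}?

MRS = 17.6

MU_f = 4, MU_h = 5/(2√h).
MRS = 4 ÷ (5/(2√h)).
At (23, 121): MRS = 17.6.
So at (23, 121) the consumer would give up 17.6 units of h for one more unit of f.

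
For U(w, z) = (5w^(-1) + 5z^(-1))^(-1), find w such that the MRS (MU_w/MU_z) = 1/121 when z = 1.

For CES with ρ = -1, MRS = (z/w)^2.
Setting (1/w)^2 = 1/121 gives 1/w = 1/11 and w = 11.

w = 11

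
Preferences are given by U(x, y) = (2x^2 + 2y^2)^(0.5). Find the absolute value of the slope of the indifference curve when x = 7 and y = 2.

MRS = 3.5

For CES with ρ = 2, MRS = (y/x)^(-1).
At (7, 2): MRS = 3.5.
So at (7, 2) the consumer would give up 3.5 units of y for one more unit of x.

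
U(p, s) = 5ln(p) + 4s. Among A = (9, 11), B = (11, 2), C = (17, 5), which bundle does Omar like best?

Bundle A

Evaluate utility at each bundle:
U(A) = 54.986.
U(B) = 19.989.
U(C) = 34.166.
Highest utility is A, so A ≻ C ≻ B.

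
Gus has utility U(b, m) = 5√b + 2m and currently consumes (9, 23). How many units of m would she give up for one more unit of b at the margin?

MU_b = 5/(2√b), MU_m = 2.
MRS = 5/(2√b) ÷ 2.
At (9, 23): MRS = 5/12.
That is, one extra unit of b is worth 5/12 units of m at the margin.

MRS = 5/12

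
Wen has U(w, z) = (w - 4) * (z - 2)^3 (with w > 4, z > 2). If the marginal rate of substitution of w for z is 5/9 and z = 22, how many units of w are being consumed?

MU_w = (z−2)^3, MU_z = 3·(w−4)·(z−2)^2.
MRS = (1/3)·(z−2)/(w−4).
Substitute z = 22: MRS = (20/3)/(w − 4). Setting this equal to 5/9 gives w − 4 = (20/3)/(5/9) = 12, so w = 16.

w = 16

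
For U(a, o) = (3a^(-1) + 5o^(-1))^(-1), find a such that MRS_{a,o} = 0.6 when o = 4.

a = 4

For CES with ρ = -1, MRS = (3/5)·(o/a)^2.
Setting (3/5)·(4/a)^2 = 0.6 gives (4/a)^2 = 1, so 4/a = 1 and a = 4.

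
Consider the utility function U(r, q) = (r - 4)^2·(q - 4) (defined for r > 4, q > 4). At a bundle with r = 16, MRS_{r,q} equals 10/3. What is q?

MU_r = 2·(r−4)·(q−4), MU_q = (r−4)^2.
MRS = (2/1)·(q−4)/(r−4).
Substitute r = 16: MRS = (q − 4)/6. Setting this equal to 10/3 gives q − 4 = (10/3)·6 = 20, so q = 24.

q = 24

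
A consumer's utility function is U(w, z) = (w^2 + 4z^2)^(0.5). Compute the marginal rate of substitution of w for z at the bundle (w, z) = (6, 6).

MRS = 0.25

For CES with ρ = 2, MRS = (1/4)·(z/w)^(-1).
At (6, 6): MRS = 0.25.
So at (6, 6) the consumer would give up 0.25 units of z for one more unit of w.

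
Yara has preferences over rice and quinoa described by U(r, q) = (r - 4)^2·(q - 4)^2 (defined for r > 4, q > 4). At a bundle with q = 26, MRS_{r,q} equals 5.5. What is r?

r = 8

MU_r = 2·(r−4)·(q−4)^2, MU_q = 2·(r−4)^2·(q−4).
MRS = (q−4)/(r−4).
Substitute q = 26: MRS = 22/(r − 4). Setting this equal to 5.5 gives r − 4 = 22/5.5 = 4, so r = 8.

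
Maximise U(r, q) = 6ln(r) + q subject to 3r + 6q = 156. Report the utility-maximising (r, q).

r* = 12, q* = 20

MU_r = 6/r, MU_q = 1.
MRS = 6/r ÷ 1.
Tangency: set MRS = p_r/p_q = 3/6 = 0.5.
MRS depends only on r: 6/r = 0.5 ⇒ r* = 6/0.5 = 12.
From the budget, 6·q = 156 − 3·12 = 120, so q* = 20.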